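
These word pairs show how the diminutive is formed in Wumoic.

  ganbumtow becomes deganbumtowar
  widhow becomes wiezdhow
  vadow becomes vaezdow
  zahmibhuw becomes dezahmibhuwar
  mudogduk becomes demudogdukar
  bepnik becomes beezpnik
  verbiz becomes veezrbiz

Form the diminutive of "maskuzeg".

bepnik and mudogduk both end in -k yet inflect differently (beezpnik, demudogdukar), so the final letter is not what conditions the rule; the number of vowels is.
"maskuzeg" has 3 vowels. The stems with 3 vowels (mudogduk → demudogdukar, ganbumtow → deganbumtowar, zahmibhuw → dezahmibhuwar) add de- … -ar around the stem.
The other pattern: stems with 2 vowels insert -ez- after the first vowel.
So maskuzeg → demaskuzegar.

demaskuzegar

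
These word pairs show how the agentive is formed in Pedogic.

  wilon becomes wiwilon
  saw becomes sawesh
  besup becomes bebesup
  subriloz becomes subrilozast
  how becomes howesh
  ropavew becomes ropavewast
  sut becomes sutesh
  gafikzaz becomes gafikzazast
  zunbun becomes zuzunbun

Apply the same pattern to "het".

"het" has 1 vowel. The stems with 1 vowel (how → howesh, sut → sutesh, saw → sawesh) add -esh.
The other patterns: stems with 2 vowels repeat the first consonant+vowel as a prefix; stems with 3 vowels add -ast.
So het → hetesh.

hetesh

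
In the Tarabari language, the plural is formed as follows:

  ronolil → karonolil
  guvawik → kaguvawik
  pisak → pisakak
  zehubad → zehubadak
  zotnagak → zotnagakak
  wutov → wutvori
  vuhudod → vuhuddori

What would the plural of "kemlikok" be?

"kemlikok" has last vowel 'o'. The stems whose last vowel is 'o' (wutov → wutvori, vuhudod → vuhuddori) delete the last vowel and add -ori.
So kemlikok → kemlikkori.

kemlikkori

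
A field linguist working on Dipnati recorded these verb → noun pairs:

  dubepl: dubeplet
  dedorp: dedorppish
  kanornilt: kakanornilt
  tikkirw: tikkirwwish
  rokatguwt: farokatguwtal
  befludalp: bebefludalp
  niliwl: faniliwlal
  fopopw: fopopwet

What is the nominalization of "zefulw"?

zezefulw

kanornilt and rokatguwt both end in -t yet inflect differently (kakanornilt, farokatguwtal), so the final letter is not what conditions the rule; the second-to-last letter is.
"zefulw" has second-to-last letter 'l'. The stems whose second-to-last letter is 'l' (kanornilt → kakanornilt, befludalp → bebefludalp) repeat the first consonant+vowel as a prefix.
So zefulw → zezefulw.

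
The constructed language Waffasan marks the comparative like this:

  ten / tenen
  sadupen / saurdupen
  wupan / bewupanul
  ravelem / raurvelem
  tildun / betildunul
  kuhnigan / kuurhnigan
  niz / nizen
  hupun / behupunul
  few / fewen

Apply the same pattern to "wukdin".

bewukdinul

"wukdin" has 2 vowels. The stems with 2 vowels (hupun → behupunul, wupan → bewupanul, tildun → betildunul) add be- … -ul around the stem.
So wukdin → bewukdinul.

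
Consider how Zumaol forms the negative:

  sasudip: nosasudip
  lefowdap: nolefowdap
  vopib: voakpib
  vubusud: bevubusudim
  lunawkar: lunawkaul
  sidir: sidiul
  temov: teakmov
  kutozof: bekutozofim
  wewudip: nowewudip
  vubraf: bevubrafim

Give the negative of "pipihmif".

"pipihmif" ends in -f. The stems ending in -f (kutozof → bekutozofim, vubraf → bevubrafim) add be- … -im around the stem.
The other patterns: stems ending in -b or -v insert -ak- after the first vowel; stems ending in -p add the prefix no-; stems ending in -r drop the final letter and add -ul.
So pipihmif → bepipihmifim.

bepipihmifim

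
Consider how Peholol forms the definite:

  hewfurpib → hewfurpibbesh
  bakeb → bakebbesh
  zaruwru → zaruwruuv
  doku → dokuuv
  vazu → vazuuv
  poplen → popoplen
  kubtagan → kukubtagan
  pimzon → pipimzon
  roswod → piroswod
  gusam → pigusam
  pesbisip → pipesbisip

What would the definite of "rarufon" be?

rararufon

bakeb and poplen both have last vowel 'e' yet inflect differently (bakebbesh, popoplen), so the last vowel is not what conditions the rule; the final letter is.
"rarufon" ends in -n. The stems ending in -n (poplen → popoplen, kubtagan → kukubtagan, pimzon → pipimzon) repeat the first consonant+vowel as a prefix.
So rarufon → rararufon.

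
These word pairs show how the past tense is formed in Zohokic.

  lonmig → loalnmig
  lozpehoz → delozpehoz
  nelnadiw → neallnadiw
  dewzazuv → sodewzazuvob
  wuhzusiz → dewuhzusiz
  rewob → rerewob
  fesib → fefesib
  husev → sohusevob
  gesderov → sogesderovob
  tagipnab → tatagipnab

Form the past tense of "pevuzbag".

lozpehoz and gesderov both have last vowel 'o' yet inflect differently (delozpehoz, sogesderovob), so the last vowel is not what conditions the rule; the final letter is.
"pevuzbag" ends in -g. The one such stem in the data (lonmig → loalnmig) inserts -al- after the first vowel (as does nelnadiw), so the same rule applies.
The other patterns: stems ending in -z add the prefix de-; stems ending in -v add so- … -ob around the stem; stems ending in -b repeat the first consonant+vowel as a prefix.
So pevuzbag → pealvuzbag.

pealvuzbag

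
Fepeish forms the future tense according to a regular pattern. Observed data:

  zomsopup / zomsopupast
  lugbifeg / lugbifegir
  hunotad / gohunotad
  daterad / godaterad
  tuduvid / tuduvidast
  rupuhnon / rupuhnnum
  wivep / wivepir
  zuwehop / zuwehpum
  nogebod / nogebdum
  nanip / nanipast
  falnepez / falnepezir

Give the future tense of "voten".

votenir

"voten" has last vowel 'e'. The stems whose last vowel is 'e' (falnepez → falnepezir, wivep → wivepir, lugbifeg → lugbifegir) add -ir.
So voten → votenir.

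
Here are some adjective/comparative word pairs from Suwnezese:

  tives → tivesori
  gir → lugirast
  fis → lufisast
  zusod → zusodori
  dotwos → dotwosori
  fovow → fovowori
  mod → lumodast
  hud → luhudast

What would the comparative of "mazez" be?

mazezori

dotwos and fis both end in -s yet inflect differently (dotwosori, lufisast), so the final letter is not what conditions the rule; the number of vowels is.
"mazez" has 2 vowels. The stems with 2 vowels (dotwos → dotwosori, fovow → fovowori, tives → tivesori) add -ori.
So mazez → mazezori.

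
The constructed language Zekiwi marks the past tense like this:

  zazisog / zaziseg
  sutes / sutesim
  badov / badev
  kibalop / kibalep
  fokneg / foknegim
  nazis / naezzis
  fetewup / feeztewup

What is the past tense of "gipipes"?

gipipesim

fokneg and zazisog both end in -g yet inflect differently (foknegim, zaziseg), so the final letter is not what conditions the rule; the last vowel is.
"gipipes" has last vowel 'e'. The stems whose last vowel is 'e' (fokneg → foknegim, sutes → sutesim) add -im.
So gipipes → gipipesim.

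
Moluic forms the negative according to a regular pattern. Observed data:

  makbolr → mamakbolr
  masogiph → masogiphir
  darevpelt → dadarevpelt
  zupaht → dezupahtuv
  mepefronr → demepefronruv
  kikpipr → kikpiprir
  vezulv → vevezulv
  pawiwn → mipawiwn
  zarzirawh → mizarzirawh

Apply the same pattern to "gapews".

makbolr and kikpipr both end in -r yet inflect differently (mamakbolr, kikpiprir), so the final letter is not what conditions the rule; the second-to-last letter is.
"gapews" has second-to-last letter 'w'. The stems whose second-to-last letter is 'w' (pawiwn → mipawiwn, zarzirawh → mizarzirawh) add the prefix mi-.
So gapews → migapews.

migapews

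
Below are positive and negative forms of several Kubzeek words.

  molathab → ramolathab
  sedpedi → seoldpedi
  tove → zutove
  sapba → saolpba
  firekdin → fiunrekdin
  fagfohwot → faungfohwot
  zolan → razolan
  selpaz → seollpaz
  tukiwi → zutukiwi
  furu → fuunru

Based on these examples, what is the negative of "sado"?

"sado" begins with s-. The stems beginning with s- (sapba → saolpba, sedpedi → seoldpedi, selpaz → seollpaz) insert -ol- after the first vowel.
The other patterns: stems beginning with t- add the prefix zu-; stems beginning with f- insert -un- after the first vowel; stems beginning with m- or z- add the prefix ra-.
So sado → saoldo.

saoldo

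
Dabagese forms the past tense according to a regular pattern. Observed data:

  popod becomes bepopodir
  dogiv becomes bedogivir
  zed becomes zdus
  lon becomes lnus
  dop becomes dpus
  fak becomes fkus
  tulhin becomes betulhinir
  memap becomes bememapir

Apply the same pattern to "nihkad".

"nihkad" has 2 vowels. The stems with 2 vowels (popod → bepopodir, memap → bememapir, dogiv → bedogivir) add be- … -ir around the stem.
So nihkad → benihkadir.

benihkadir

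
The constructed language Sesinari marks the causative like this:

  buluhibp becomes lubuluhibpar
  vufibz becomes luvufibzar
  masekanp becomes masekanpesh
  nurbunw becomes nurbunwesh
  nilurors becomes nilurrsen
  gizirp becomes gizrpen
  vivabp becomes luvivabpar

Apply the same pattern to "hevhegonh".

gizirp and buluhibp both end in -p yet inflect differently (gizrpen, lubuluhibpar), so the final letter is not what conditions the rule; the second-to-last letter is.
"hevhegonh" has second-to-last letter 'n'. The stems whose second-to-last letter is 'n' (masekanp → masekanpesh, nurbunw → nurbunwesh) add -esh.
So hevhegonh → hevhegonhesh.

hevhegonhesh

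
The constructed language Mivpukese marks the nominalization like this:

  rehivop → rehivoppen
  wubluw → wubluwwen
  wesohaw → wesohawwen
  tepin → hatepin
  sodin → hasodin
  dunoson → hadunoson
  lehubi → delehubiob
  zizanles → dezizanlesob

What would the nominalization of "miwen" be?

rehivop and dunoson both have last vowel 'o' yet inflect differently (rehivoppen, hadunoson), so the last vowel is not what conditions the rule; the final letter is.
"miwen" ends in -n. The stems ending in -n (tepin → hatepin, sodin → hasodin, dunoson → hadunoson) add the prefix ha-.
The other patterns: stems ending in -p or -w double the final consonant and add -en; stems ending in -i or -s add de- … -ob around the stem.
So miwen → hamiwen.

hamiwen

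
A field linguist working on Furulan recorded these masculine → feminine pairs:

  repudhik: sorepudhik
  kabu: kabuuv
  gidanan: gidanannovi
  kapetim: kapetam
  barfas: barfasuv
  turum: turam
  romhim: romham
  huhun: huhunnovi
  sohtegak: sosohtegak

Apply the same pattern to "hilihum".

huhun and turum both have last vowel 'u' yet inflect differently (huhunnovi, turam), so the last vowel is not what conditions the rule; the final letter is.
"hilihum" ends in -m. The stems ending in -m (turum → turam, romhim → romham, kapetim → kapetam) change the last vowel to 'a'.
The other patterns: stems ending in -n double the final consonant and add -ovi; stems ending in -k add the prefix so-; stems ending in -s or -u add -uv.
So hilihum → hiliham.

hiliham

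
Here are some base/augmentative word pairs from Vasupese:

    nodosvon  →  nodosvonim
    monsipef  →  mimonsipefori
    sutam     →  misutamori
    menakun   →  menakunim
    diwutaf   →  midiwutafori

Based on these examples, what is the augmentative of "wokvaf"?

menakun and monsipef both begin with m- yet inflect differently (menakunim, mimonsipefori), so the first letter is not what conditions the rule; the final letter is.
"wokvaf" ends in -f. The stems ending in -f (monsipef → mimonsipefori, diwutaf → midiwutafori) add mi- … -ori around the stem.
The other pattern: stems ending in -n add -im.
So wokvaf → miwokvafori.

miwokvafori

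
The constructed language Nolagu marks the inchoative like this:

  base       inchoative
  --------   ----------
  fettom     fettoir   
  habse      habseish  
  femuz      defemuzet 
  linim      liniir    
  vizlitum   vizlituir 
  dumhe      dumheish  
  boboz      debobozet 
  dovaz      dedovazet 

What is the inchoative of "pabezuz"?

"pabezuz" ends in -z. The stems ending in -z (femuz → defemuzet, dovaz → dedovazet, boboz → debobozet) add de- … -et around the stem.
The other patterns: stems ending in -m drop the final letter and add -ir; stems ending in -e add -ish.
So pabezuz → depabezuzet.

depabezuzet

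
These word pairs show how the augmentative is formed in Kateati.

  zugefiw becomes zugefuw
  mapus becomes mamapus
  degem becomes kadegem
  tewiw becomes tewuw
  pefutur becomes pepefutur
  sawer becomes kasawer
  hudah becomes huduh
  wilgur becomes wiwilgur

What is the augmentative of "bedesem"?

"bedesem" has last vowel 'e'. The stems whose last vowel is 'e' (degem → kadegem, sawer → kasawer) add the prefix ka-.
So bedesem → kabedesem.

kabedesem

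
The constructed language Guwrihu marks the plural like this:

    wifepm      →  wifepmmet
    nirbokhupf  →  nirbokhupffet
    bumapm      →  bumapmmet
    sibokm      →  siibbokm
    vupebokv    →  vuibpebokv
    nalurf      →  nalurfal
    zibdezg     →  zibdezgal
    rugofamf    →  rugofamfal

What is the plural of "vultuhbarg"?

vultuhbargal

wifepm and sibokm both end in -m yet inflect differently (wifepmmet, siibbokm), so the final letter is not what conditions the rule; the second-to-last letter is.
"vultuhbarg" has second-to-last letter 'r'. The one such stem in the data (nalurf → nalurfal) adds -al, so the same rule applies.
So vultuhbarg → vultuhbargal.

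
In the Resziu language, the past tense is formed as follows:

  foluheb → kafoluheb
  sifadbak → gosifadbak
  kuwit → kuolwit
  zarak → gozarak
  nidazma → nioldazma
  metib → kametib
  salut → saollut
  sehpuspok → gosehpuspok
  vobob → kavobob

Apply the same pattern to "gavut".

gaolvut

"gavut" ends in -t. The stems ending in -t (salut → saollut, kuwit → kuolwit) insert -ol- after the first vowel.
The other patterns: stems ending in -b add the prefix ka-; stems ending in -k add the prefix go-.
So gavut → gaolvut.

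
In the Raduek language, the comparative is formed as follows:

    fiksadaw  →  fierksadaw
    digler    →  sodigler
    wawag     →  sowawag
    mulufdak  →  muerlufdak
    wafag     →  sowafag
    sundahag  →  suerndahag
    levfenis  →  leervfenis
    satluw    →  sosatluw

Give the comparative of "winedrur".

"winedrur" has 3 vowels. The stems with 3 vowels (levfenis → leervfenis, fiksadaw → fierksadaw, sundahag → suerndahag) insert -er- after the first vowel.
The other pattern: stems with 2 vowels add the prefix so-.
So winedrur → wiernedrur.

wiernedrur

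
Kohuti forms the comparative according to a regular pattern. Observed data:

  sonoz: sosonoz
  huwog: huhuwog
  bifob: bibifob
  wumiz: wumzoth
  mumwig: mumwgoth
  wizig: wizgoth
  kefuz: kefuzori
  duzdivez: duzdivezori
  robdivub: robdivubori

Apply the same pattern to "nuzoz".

sonoz and wumiz both end in -z yet inflect differently (sosonoz, wumzoth), so the final letter is not what conditions the rule; the last vowel is.
"nuzoz" has last vowel 'o'. The stems whose last vowel is 'o' (sonoz → sosonoz, huwog → huhuwog, bifob → bibifob) repeat the first consonant+vowel as a prefix.
So nuzoz → nunuzoz.

nunuzoz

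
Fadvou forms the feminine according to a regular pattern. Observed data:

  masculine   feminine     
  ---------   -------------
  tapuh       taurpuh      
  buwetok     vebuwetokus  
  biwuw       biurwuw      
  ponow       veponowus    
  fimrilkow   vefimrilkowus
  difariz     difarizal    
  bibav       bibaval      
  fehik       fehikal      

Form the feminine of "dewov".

"dewov" has last vowel 'o'. The stems whose last vowel is 'o' (fimrilkow → vefimrilkowus, ponow → veponowus, buwetok → vebuwetokus) add ve- … -us around the stem.
So dewov → vedewovus.

vedewovus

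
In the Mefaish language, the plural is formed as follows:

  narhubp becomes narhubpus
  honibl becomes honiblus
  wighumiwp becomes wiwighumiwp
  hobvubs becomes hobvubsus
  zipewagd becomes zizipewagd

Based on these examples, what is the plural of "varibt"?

narhubp and wighumiwp both end in -p yet inflect differently (narhubpus, wiwighumiwp), so the final letter is not what conditions the rule; the second-to-last letter is.
"varibt" has second-to-last letter 'b'. The stems whose second-to-last letter is 'b' (hobvubs → hobvubsus, honibl → honiblus, narhubp → narhubpus) add -us.
So varibt → varibtus.

varibtus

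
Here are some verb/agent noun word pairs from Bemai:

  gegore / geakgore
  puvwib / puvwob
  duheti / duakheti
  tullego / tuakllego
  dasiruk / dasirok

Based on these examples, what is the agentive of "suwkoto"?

suakwkoto

"suwkoto" ends in a vowel. The stems ending in a vowel (gegore → geakgore, duheti → duakheti, tullego → tuakllego) insert -ak- after the first vowel.
The other pattern: stems ending in a consonant change the last vowel to 'o'.
So suwkoto → suakwkoto.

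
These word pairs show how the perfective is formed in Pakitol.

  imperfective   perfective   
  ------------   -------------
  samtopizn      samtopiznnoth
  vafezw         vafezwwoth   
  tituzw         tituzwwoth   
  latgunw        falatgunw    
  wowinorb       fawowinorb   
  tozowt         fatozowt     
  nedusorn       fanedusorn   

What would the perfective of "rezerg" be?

farezerg

vafezw and latgunw both end in -w yet inflect differently (vafezwwoth, falatgunw), so the final letter is not what conditions the rule; the second-to-last letter is.
"rezerg" has second-to-last letter 'r'. The stems whose second-to-last letter is 'r' (wowinorb → fawowinorb, nedusorn → fanedusorn) add the prefix fa-.
The other pattern: stems whose second-to-last letter is 'z' double the final consonant and add -oth.
So rezerg → farezerg.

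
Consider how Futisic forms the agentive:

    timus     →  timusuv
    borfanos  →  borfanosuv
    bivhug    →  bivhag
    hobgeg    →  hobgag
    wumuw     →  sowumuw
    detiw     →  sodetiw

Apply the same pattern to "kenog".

kenag

timus and bivhug both have last vowel 'u' yet inflect differently (timusuv, bivhag), so the last vowel is not what conditions the rule; the final letter is.
"kenog" ends in -g. The stems ending in -g (bivhug → bivhag, hobgeg → hobgag) change the last vowel to 'a'.
The other patterns: stems ending in -s add -uv; stems ending in -w add the prefix so-.
So kenog → kenag.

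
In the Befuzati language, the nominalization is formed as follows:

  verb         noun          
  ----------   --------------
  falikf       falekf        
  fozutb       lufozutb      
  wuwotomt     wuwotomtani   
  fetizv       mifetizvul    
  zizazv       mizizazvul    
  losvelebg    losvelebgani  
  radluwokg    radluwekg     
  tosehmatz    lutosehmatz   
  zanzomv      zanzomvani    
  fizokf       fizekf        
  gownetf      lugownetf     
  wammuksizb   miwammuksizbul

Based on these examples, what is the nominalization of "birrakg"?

birrekg

wammuksizb and fozutb both end in -b yet inflect differently (miwammuksizbul, lufozutb), so the final letter is not what conditions the rule; the second-to-last letter is.
"birrakg" has second-to-last letter 'k'. The stems whose second-to-last letter is 'k' (falikf → falekf, radluwokg → radluwekg, fizokf → fizekf) change the last vowel to 'e'.
The other patterns: stems whose second-to-last letter is 'z' add mi- … -ul around the stem; stems whose second-to-last letter is 't' add the prefix lu-; stems whose second-to-last letter is 'b' or 'm' add -ani.
So birrakg → birrekg.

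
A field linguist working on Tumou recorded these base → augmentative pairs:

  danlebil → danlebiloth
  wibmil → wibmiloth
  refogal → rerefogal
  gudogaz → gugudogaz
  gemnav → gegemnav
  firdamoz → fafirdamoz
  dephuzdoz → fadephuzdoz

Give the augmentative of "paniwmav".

papaniwmav

danlebil and refogal both end in -l yet inflect differently (danlebiloth, rerefogal), so the final letter is not what conditions the rule; the last vowel is.
"paniwmav" has last vowel 'a'. The stems whose last vowel is 'a' (refogal → rerefogal, gudogaz → gugudogaz, gemnav → gegemnav) repeat the first consonant+vowel as a prefix.
So paniwmav → papaniwmav.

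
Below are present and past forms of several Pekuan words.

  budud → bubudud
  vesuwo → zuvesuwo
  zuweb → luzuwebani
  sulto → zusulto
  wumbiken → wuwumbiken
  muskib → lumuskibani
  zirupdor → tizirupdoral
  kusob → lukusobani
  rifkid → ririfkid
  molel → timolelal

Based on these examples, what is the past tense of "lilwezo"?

zulilwezo

sulto and kusob both have last vowel 'o' yet inflect differently (zusulto, lukusobani), so the last vowel is not what conditions the rule; the final letter is.
"lilwezo" ends in -o. The stems ending in -o (sulto → zusulto, vesuwo → zuvesuwo) add the prefix zu-.
The other patterns: stems ending in -d or -n repeat the first consonant+vowel as a prefix; stems ending in -b add lu- … -ani around the stem; stems ending in -l or -r add ti- … -al around the stem.
So lilwezo → zulilwezo.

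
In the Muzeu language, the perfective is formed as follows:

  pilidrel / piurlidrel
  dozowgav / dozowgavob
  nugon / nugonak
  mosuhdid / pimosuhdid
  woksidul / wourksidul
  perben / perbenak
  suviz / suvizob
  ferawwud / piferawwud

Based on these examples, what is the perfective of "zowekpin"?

"zowekpin" ends in -n. The stems ending in -n (nugon → nugonak, perben → perbenak) add -ak.
The other patterns: stems ending in -d add the prefix pi-; stems ending in -l insert -ur- after the first vowel; stems ending in -v or -z add -ob.
So zowekpin → zowekpinak.

zowekpinak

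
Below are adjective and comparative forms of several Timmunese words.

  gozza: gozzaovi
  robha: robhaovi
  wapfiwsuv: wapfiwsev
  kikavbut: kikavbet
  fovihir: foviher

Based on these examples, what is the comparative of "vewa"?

"vewa" ends in a vowel. The stems ending in a vowel (gozza → gozzaovi, robha → robhaovi) add -ovi.
So vewa → vewaovi.

vewaovi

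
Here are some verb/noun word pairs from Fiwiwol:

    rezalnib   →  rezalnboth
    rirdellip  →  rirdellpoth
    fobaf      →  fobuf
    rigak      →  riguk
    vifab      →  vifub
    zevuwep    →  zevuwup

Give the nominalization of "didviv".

"didviv" has last vowel 'i'. The stems whose last vowel is 'i' (rezalnib → rezalnboth, rirdellip → rirdellpoth) delete the last vowel and add -oth.
The other pattern: stems whose last vowel is 'a' or 'e' change the last vowel to 'u'.
So didviv → didvvoth.

didvvoth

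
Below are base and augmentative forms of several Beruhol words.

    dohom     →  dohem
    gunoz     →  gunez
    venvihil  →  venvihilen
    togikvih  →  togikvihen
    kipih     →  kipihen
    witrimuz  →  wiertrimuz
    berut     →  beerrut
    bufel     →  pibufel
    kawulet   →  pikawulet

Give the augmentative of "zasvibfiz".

zasvibfizen

gunoz and witrimuz both end in -z yet inflect differently (gunez, wiertrimuz), so the final letter is not what conditions the rule; the last vowel is.
"zasvibfiz" has last vowel 'i'. The stems whose last vowel is 'i' (venvihil → venvihilen, togikvih → togikvihen, kipih → kipihen) add -en.
The other patterns: stems whose last vowel is 'o' change the last vowel to 'e'; stems whose last vowel is 'u' insert -er- after the first vowel; stems whose last vowel is 'e' add the prefix pi-.
So zasvibfiz → zasvibfizen.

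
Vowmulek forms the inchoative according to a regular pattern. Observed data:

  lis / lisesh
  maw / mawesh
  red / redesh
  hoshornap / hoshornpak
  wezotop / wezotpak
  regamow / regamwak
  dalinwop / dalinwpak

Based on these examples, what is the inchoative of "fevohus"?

fevohsak

"fevohus" has 3 vowels. The stems with 3 vowels (hoshornap → hoshornpak, wezotop → wezotpak, regamow → regamwak) delete the last vowel and add -ak.
So fevohus → fevohsak.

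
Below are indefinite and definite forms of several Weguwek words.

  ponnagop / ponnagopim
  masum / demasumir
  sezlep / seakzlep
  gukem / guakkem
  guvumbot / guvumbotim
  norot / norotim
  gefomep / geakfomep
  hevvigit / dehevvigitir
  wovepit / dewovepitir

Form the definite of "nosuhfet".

ponnagop and gefomep both end in -p yet inflect differently (ponnagopim, geakfomep), so the final letter is not what conditions the rule; the last vowel is.
"nosuhfet" has last vowel 'e'. The stems whose last vowel is 'e' (gefomep → geakfomep, gukem → guakkem, sezlep → seakzlep) insert -ak- after the first vowel.
So nosuhfet → noaksuhfet.

noaksuhfet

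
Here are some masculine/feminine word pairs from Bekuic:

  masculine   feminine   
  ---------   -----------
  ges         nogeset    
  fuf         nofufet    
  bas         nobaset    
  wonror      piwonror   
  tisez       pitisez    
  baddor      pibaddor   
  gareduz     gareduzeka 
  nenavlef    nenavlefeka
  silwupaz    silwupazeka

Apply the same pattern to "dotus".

pidotus

"dotus" has 2 vowels. The stems with 2 vowels (wonror → piwonror, tisez → pitisez, baddor → pibaddor) add the prefix pi-.
So dotus → pidotus.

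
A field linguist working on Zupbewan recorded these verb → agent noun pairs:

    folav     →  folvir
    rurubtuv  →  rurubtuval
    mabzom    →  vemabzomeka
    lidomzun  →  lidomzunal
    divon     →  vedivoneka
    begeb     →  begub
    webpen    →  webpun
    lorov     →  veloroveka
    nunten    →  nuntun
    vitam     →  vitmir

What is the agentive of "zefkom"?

vezefkomeka

"zefkom" has last vowel 'o'. The stems whose last vowel is 'o' (divon → vedivoneka, mabzom → vemabzomeka, lorov → veloroveka) add ve- … -eka around the stem.
So zefkom → vezefkomeka.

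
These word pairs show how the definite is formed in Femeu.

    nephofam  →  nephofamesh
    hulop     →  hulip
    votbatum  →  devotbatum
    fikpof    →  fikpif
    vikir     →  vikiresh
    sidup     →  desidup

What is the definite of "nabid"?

"nabid" has last vowel 'i'. The one such stem in the data (vikir → vikiresh) adds -esh, so the same rule applies.
So nabid → nabidesh.

nabidesh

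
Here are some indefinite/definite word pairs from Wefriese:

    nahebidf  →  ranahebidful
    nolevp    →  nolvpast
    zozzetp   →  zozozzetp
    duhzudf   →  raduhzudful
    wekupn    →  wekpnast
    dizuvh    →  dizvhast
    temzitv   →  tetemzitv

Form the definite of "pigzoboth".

pipigzoboth

"pigzoboth" has second-to-last letter 't'. The stems whose second-to-last letter is 't' (zozzetp → zozozzetp, temzitv → tetemzitv) repeat the first consonant+vowel as a prefix.
The other patterns: stems whose second-to-last letter is 'd' add ra- … -ul around the stem; stems whose second-to-last letter is 'p' or 'v' delete the last vowel and add -ast.
So pigzoboth → pipigzoboth.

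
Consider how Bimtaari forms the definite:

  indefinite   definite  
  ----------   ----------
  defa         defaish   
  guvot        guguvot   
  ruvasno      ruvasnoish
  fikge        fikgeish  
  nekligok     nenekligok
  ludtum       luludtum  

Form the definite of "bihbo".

bihboish

"bihbo" ends in a vowel. The stems ending in a vowel (fikge → fikgeish, defa → defaish, ruvasno → ruvasnoish) add -ish.
The other pattern: stems ending in a consonant repeat the first consonant+vowel as a prefix.
So bihbo → bihboish.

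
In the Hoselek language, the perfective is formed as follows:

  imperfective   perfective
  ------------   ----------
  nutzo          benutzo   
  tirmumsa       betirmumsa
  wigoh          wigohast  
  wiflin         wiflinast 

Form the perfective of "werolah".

nutzo and wigoh both have last vowel 'o' yet inflect differently (benutzo, wigohast), so the last vowel is not what conditions the rule; whether the stem ends in a vowel or a consonant is.
"werolah" ends in a consonant. The stems ending in a consonant (wiflin → wiflinast, wigoh → wigohast) add -ast.
The other pattern: stems ending in a vowel add the prefix be-.
So werolah → werolahast.

werolahast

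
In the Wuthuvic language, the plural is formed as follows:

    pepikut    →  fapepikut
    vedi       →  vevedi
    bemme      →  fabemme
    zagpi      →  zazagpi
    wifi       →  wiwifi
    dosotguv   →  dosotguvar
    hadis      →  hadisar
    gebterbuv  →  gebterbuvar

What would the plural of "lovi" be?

lolovi

hadis and zagpi both have last vowel 'i' yet inflect differently (hadisar, zazagpi), so the last vowel is not what conditions the rule; the final letter is.
"lovi" ends in -i. The stems ending in -i (zagpi → zazagpi, wifi → wiwifi, vedi → vevedi) repeat the first consonant+vowel as a prefix.
The other patterns: stems ending in -s or -v add -ar; stems ending in -e or -t add the prefix fa-.
So lovi → lolovi.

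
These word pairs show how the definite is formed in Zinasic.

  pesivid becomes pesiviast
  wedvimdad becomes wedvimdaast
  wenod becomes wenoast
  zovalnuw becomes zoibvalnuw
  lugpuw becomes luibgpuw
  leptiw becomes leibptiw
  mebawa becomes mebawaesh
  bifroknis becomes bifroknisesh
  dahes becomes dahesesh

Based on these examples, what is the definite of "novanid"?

"novanid" ends in -d. The stems ending in -d (pesivid → pesiviast, wedvimdad → wedvimdaast, wenod → wenoast) drop the final letter and add -ast.
The other patterns: stems ending in -w insert -ib- after the first vowel; stems ending in -a or -s add -esh.
So novanid → novaniast.

novaniast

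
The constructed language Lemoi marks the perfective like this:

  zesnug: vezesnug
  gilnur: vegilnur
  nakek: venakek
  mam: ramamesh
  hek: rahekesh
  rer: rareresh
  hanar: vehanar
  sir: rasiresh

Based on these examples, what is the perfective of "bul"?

rabulesh

nakek and hek both end in -k yet inflect differently (venakek, rahekesh), so the final letter is not what conditions the rule; the number of vowels is.
"bul" has 1 vowel. The stems with 1 vowel (hek → rahekesh, sir → rasiresh, mam → ramamesh) add ra- … -esh around the stem.
The other pattern: stems with 2 vowels add the prefix ve-.
So bul → rabulesh.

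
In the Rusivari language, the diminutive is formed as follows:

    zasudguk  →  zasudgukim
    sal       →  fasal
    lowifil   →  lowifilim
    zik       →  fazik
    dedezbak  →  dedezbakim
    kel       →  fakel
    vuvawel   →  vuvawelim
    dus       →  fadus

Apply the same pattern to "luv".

faluv

dedezbak and zik both end in -k yet inflect differently (dedezbakim, fazik), so the final letter is not what conditions the rule; the number of vowels is.
"luv" has 1 vowel. The stems with 1 vowel (zik → fazik, kel → fakel, dus → fadus) add the prefix fa-.
The other pattern: stems with 3 vowels add -im.
So luv → faluv.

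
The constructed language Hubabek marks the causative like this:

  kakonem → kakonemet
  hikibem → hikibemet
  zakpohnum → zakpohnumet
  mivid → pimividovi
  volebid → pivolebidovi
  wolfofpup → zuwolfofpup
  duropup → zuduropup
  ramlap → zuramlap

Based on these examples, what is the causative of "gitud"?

pigitudovi

zakpohnum and wolfofpup both have last vowel 'u' yet inflect differently (zakpohnumet, zuwolfofpup), so the last vowel is not what conditions the rule; the final letter is.
"gitud" ends in -d. The stems ending in -d (mivid → pimividovi, volebid → pivolebidovi) add pi- … -ovi around the stem.
So gitud → pigitudovi.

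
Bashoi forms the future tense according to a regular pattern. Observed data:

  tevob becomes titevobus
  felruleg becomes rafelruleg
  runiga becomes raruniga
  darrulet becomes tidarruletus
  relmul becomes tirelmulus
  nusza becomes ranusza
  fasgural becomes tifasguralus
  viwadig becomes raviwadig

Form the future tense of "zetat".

"zetat" ends in -t. The one such stem in the data (darrulet → tidarruletus) adds ti- … -us around the stem, so the same rule applies.
The other pattern: stems ending in -a or -g add the prefix ra-.
So zetat → tizetatus.

tizetatus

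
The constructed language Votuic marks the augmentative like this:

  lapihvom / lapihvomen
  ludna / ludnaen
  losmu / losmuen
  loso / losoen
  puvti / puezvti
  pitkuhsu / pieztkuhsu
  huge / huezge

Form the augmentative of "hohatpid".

losmu and pitkuhsu both end in -u yet inflect differently (losmuen, pieztkuhsu), so the final letter is not what conditions the rule; the first letter is.
"hohatpid" begins with h-. The one such stem in the data (huge → huezge) inserts -ez- after the first vowel (as do puvti, pitkuhsu), so the same rule applies.
The other pattern: stems beginning with l- add -en.
So hohatpid → hoezhatpid.

hoezhatpid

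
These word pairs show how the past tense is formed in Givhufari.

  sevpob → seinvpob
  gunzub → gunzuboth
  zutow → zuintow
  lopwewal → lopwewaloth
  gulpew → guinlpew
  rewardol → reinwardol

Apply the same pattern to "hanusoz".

"hanusoz" has last vowel 'o'. The stems whose last vowel is 'o' (zutow → zuintow, sevpob → seinvpob, rewardol → reinwardol) insert -in- after the first vowel.
So hanusoz → hainnusoz.

hainnusoz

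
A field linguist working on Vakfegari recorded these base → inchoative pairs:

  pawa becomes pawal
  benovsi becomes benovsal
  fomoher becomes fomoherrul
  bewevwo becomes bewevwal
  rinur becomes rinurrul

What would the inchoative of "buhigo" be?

buhigal

"buhigo" ends in a vowel. The stems ending in a vowel (pawa → pawal, bewevwo → bewevwal, benovsi → benovsal) drop the final letter and add -al.
The other pattern: stems ending in a consonant double the final consonant and add -ul.
So buhigo → buhigal.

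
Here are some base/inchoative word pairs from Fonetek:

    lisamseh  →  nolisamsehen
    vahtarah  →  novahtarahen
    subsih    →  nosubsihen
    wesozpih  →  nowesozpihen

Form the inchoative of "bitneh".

Every pair shown (lisamseh → nolisamsehen, vahtarah → novahtarahen, subsih → nosubsihen, …) follows the same rule: add no- … -en around the stem.
So bitneh → nobitnehen.

nobitnehen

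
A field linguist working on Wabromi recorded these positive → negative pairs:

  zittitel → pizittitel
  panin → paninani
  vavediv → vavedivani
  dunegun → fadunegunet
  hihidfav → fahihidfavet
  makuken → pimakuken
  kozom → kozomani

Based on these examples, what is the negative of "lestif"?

lestifani

makuken and dunegun both end in -n yet inflect differently (pimakuken, fadunegunet), so the final letter is not what conditions the rule; the last vowel is.
"lestif" has last vowel 'i'. The stems whose last vowel is 'i' (panin → paninani, vavediv → vavedivani) add -ani.
The other patterns: stems whose last vowel is 'e' add the prefix pi-; stems whose last vowel is 'a' or 'u' add fa- … -et around the stem.
So lestif → lestifani.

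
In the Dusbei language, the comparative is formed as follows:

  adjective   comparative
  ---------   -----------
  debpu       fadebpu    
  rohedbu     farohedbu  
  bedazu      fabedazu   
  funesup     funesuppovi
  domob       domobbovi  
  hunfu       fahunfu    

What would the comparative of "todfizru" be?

debpu and funesup both have last vowel 'u' yet inflect differently (fadebpu, funesuppovi), so the last vowel is not what conditions the rule; the final letter is.
"todfizru" ends in -u. The stems ending in -u (debpu → fadebpu, bedazu → fabedazu, rohedbu → farohedbu) add the prefix fa-.
The other pattern: stems ending in -b or -p double the final consonant and add -ovi.
So todfizru → fatodfizru.

fatodfizru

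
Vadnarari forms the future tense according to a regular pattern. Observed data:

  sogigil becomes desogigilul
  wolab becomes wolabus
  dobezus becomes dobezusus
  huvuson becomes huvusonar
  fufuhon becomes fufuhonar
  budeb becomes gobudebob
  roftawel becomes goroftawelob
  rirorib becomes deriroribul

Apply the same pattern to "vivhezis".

"vivhezis" has last vowel 'i'. The stems whose last vowel is 'i' (rirorib → deriroribul, sogigil → desogigilul) add de- … -ul around the stem.
So vivhezis → devivhezisul.

devivhezisul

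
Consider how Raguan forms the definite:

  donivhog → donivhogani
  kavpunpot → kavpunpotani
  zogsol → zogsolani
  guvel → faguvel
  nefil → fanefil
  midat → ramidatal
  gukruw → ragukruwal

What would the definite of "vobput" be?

zogsol and guvel both end in -l yet inflect differently (zogsolani, faguvel), so the final letter is not what conditions the rule; the last vowel is.
"vobput" has last vowel 'u'. The one such stem in the data (gukruw → ragukruwal) adds ra- … -al around the stem, so the same rule applies.
So vobput → ravobputal.

ravobputal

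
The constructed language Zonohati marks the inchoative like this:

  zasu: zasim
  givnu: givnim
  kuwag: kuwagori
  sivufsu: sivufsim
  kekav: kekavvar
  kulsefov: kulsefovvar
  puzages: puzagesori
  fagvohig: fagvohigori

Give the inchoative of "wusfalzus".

"wusfalzus" ends in -s. The one such stem in the data (puzages → puzagesori) adds -ori, so the same rule applies.
The other patterns: stems ending in -v double the final consonant and add -ar; stems ending in -u drop the final letter and add -im.
So wusfalzus → wusfalzusori.

wusfalzusori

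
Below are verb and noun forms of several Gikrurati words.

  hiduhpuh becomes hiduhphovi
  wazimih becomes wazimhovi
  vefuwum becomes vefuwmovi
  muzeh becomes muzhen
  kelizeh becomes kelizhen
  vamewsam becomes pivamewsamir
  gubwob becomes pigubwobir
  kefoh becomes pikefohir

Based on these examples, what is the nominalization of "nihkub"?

hiduhpuh and muzeh both end in -h yet inflect differently (hiduhphovi, muzhen), so the final letter is not what conditions the rule; the last vowel is.
"nihkub" has last vowel 'u'. The stems whose last vowel is 'u' (hiduhpuh → hiduhphovi, vefuwum → vefuwmovi) delete the last vowel and add -ovi.
The other patterns: stems whose last vowel is 'e' delete the last vowel and add -en; stems whose last vowel is 'a' or 'o' add pi- … -ir around the stem.
So nihkub → nihkbovi.

nihkbovi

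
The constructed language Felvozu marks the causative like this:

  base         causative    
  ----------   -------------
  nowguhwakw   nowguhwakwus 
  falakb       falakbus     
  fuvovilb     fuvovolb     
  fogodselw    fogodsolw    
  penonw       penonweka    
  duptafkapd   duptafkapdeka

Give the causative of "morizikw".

morizikwus

"morizikw" has second-to-last letter 'k'. The stems whose second-to-last letter is 'k' (nowguhwakw → nowguhwakwus, falakb → falakbus) add -us.
So morizikw → morizikwus.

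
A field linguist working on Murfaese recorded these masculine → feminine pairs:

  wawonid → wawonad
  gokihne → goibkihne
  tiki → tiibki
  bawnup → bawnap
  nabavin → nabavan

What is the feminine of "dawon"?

dawan

"dawon" ends in a consonant. The stems ending in a consonant (nabavin → nabavan, bawnup → bawnap, wawonid → wawonad) change the last vowel to 'a'.
So dawon → dawan.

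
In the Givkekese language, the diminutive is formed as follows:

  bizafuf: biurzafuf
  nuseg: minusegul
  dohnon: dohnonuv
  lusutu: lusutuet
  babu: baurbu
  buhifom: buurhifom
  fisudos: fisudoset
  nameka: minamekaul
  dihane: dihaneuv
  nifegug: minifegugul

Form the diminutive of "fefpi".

lusutu and babu both end in -u yet inflect differently (lusutuet, baurbu), so the final letter is not what conditions the rule; the first letter is.
"fefpi" begins with f-. The one such stem in the data (fisudos → fisudoset) adds -et, so the same rule applies.
The other patterns: stems beginning with n- add mi- … -ul around the stem; stems beginning with b- insert -ur- after the first vowel; stems beginning with d- add -uv.
So fefpi → fefpiet.

fefpiet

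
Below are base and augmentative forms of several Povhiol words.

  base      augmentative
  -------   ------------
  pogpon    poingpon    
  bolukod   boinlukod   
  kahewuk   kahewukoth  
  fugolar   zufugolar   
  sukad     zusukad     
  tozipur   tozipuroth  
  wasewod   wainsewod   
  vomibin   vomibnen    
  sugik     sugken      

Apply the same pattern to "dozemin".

dozemnen

"dozemin" has last vowel 'i'. The stems whose last vowel is 'i' (vomibin → vomibnen, sugik → sugken) delete the last vowel and add -en.
The other patterns: stems whose last vowel is 'u' add -oth; stems whose last vowel is 'a' add the prefix zu-; stems whose last vowel is 'o' insert -in- after the first vowel.
So dozemin → dozemnen.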